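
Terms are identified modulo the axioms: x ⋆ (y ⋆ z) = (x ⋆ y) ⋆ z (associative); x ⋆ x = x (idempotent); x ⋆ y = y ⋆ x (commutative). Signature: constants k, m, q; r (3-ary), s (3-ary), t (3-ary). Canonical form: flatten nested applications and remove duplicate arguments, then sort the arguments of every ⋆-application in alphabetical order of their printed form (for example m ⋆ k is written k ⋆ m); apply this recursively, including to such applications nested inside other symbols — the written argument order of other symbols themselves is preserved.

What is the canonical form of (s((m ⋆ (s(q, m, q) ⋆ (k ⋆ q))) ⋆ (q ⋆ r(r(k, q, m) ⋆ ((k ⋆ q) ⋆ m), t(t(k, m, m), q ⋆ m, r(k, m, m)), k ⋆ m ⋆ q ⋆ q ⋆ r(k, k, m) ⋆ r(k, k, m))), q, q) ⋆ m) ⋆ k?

Answer: k ⋆ m ⋆ s(k ⋆ m ⋆ q ⋆ r(k ⋆ m ⋆ q ⋆ r(k, q, m), t(t(k, m, m), m ⋆ q, r(k, m, m)), k ⋆ m ⋆ q ⋆ r(k, k, m)) ⋆ s(q, m, q), q, q)

Derivation:
Merge nested applications:  s((m ⋆ (s(q, m, q) ⋆ (k ⋆ q))) ⋆ (q ⋆ r(r(k, q, m) ⋆ ((k ⋆ q) ⋆ m), t(t(k, m, m), q ⋆ m, r(k, m, m)), k ⋆ m ⋆ q ⋆ q ⋆ r(k, k, m) ⋆ r(k, k, m))), q, q) ⋆ m ⋆ k
Canonicalize subterm:  s((m ⋆ (s(q, m, q) ⋆ (k ⋆ q))) ⋆ (q ⋆ r(r(k, q, m) ⋆ ((k ⋆ q) ⋆ m), t(t(k, m, m), q ⋆ m, r(k, m, m)), k ⋆ m ⋆ q ⋆ q ⋆ r(k, k, m) ⋆ r(k, k, m))), q, q)  →  s(k ⋆ m ⋆ q ⋆ r(k ⋆ m ⋆ q ⋆ r(k, q, m), t(t(k, m, m), m ⋆ q, r(k, m, m)), k ⋆ m ⋆ q ⋆ r(k, k, m)) ⋆ s(q, m, q), q, q)
Sort:  k ⋆ m ⋆ s(k ⋆ m ⋆ q ⋆ r(k ⋆ m ⋆ q ⋆ r(k, q, m), t(t(k, m, m), m ⋆ q, r(k, m, m)), k ⋆ m ⋆ q ⋆ r(k, k, m)) ⋆ s(q, m, q), q, q)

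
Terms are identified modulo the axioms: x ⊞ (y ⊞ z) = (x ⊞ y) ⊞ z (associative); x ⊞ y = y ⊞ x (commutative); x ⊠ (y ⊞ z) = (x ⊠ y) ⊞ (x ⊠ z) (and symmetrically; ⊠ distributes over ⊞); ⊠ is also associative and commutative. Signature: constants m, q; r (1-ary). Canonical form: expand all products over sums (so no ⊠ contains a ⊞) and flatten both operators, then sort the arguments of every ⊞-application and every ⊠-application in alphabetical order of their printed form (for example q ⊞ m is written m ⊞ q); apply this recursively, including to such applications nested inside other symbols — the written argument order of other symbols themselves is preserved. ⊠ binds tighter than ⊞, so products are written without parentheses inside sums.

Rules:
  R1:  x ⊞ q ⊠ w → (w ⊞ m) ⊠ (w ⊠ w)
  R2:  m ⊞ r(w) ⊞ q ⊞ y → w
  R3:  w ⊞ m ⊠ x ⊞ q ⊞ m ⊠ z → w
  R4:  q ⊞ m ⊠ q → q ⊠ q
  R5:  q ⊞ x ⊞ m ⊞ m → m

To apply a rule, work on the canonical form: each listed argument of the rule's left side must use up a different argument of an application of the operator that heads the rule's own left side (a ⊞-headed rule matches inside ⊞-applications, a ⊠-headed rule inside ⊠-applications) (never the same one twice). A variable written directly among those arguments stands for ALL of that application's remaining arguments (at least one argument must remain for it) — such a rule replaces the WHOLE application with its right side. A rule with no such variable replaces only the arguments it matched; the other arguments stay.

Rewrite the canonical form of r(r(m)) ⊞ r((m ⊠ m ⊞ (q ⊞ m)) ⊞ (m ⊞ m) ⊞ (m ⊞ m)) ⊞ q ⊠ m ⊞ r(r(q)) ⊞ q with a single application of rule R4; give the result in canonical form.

Canonical form:  m ⊠ q ⊞ q ⊞ r(m ⊞ m ⊞ m ⊞ m ⊞ m ⊞ m ⊠ m ⊞ q) ⊞ r(r(m)) ⊞ r(r(q))
R4 matches:  uses m ⊠ q, q
Result:  q ⊠ q ⊞ r(m ⊞ m ⊞ m ⊞ m ⊞ m ⊞ m ⊠ m ⊞ q) ⊞ r(r(m)) ⊞ r(r(q))

Answer: q ⊠ q ⊞ r(m ⊞ m ⊞ m ⊞ m ⊞ m ⊞ m ⊠ m ⊞ q) ⊞ r(r(m)) ⊞ r(r(q))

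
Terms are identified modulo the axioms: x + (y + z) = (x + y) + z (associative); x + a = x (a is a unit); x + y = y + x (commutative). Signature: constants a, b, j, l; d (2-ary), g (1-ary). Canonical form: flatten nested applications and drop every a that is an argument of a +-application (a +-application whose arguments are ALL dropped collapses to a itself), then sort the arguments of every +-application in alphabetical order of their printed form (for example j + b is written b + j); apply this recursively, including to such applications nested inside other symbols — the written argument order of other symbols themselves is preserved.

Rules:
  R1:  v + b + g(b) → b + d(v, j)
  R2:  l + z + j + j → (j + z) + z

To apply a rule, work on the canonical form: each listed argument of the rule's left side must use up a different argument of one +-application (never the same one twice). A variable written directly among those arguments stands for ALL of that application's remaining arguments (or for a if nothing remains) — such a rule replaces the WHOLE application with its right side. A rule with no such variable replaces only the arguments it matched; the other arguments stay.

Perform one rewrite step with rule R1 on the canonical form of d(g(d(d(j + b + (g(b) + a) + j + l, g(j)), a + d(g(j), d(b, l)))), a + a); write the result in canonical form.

Canonical form:  d(g(d(d(b + g(b) + j + j + l, g(j)), d(g(j), d(b, l)))), a)
R1 matches:  uses b, g(b);  v := j + j + l
The variable takes the whole remainder — replace the entire application.
Result:  d(g(d(d(b + d(j + j + l, j), g(j)), d(g(j), d(b, l)))), a)

Answer: d(g(d(d(b + d(j + j + l, j), g(j)), d(g(j), d(b, l)))), a)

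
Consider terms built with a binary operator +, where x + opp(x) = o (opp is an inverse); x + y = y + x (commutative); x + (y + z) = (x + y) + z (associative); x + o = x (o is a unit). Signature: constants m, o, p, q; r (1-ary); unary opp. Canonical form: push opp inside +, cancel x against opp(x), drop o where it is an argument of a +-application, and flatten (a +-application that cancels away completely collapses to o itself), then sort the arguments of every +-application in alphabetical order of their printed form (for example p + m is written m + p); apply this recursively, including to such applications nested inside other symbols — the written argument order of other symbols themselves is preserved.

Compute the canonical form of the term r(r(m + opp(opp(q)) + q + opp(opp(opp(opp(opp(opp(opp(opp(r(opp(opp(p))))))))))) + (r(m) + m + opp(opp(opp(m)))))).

Answer: r(r(m + q + q + r(m) + r(p)))

Derivation:
Descend into:  m + opp(opp(q)) + q + opp(opp(opp(opp(opp(opp(opp(opp(r(opp(opp(p))))))))))) + (r(m) + m + opp(opp(opp(m))))
Push opp inside:  distribute opp over + and collapse double opp
Combine occurrences:  m + q + q + r(p) + r(m)
Order the arguments:  m + q + q + r(m) + r(p)
Rebuild:  r(r(m + q + q + r(m) + r(p)))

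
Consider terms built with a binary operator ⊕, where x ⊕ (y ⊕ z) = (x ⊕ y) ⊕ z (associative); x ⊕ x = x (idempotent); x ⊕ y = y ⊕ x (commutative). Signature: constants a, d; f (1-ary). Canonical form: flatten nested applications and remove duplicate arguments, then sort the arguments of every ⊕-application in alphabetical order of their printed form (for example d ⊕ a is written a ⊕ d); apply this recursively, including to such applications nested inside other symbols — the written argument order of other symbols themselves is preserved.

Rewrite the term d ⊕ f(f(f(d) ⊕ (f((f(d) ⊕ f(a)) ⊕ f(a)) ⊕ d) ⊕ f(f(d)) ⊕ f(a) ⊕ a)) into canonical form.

Inside:  f(f(f(d) ⊕ (f((f(d) ⊕ f(a)) ⊕ f(a)) ⊕ d) ⊕ f(f(d)) ⊕ f(a) ⊕ a))  →  f(f(a ⊕ d ⊕ f(a) ⊕ f(d) ⊕ f(f(a) ⊕ f(d)) ⊕ f(f(d))))
Order the arguments:  d ⊕ f(f(a ⊕ d ⊕ f(a) ⊕ f(d) ⊕ f(f(a) ⊕ f(d)) ⊕ f(f(d))))

Answer: d ⊕ f(f(a ⊕ d ⊕ f(a) ⊕ f(d) ⊕ f(f(a) ⊕ f(d)) ⊕ f(f(d))))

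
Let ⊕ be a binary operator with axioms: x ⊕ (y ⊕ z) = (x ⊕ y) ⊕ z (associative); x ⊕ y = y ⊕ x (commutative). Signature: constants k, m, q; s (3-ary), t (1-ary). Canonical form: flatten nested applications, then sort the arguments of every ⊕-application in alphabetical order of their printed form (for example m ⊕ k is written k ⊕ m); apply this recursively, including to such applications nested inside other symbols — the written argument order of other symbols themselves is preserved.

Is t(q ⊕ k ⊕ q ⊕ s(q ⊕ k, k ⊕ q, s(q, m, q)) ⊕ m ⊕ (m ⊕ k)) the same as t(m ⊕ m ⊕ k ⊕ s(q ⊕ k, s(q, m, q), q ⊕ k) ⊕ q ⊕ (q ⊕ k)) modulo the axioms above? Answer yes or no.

Left:  t(q ⊕ k ⊕ q ⊕ s(q ⊕ k, k ⊕ q, s(q, m, q)) ⊕ m ⊕ (m ⊕ k))
  Descend into:  q ⊕ k ⊕ q ⊕ s(q ⊕ k, k ⊕ q, s(q, m, q)) ⊕ m ⊕ (m ⊕ k)
  Merge nested applications:  q ⊕ k ⊕ q ⊕ s(q ⊕ k, k ⊕ q, s(q, m, q)) ⊕ m ⊕ m ⊕ k
  Simplify inside:  s(q ⊕ k, k ⊕ q, s(q, m, q))  →  s(k ⊕ q, k ⊕ q, s(q, m, q))
  Sort arguments:  k ⊕ k ⊕ m ⊕ m ⊕ q ⊕ q ⊕ s(k ⊕ q, k ⊕ q, s(q, m, q))
  Put back:  t(k ⊕ k ⊕ m ⊕ m ⊕ q ⊕ q ⊕ s(k ⊕ q, k ⊕ q, s(q, m, q)))
Right:  t(m ⊕ m ⊕ k ⊕ s(q ⊕ k, s(q, m, q), q ⊕ k) ⊕ q ⊕ (q ⊕ k))
  Descend into:  m ⊕ m ⊕ k ⊕ s(q ⊕ k, s(q, m, q), q ⊕ k) ⊕ q ⊕ (q ⊕ k)
  Flatten:  m ⊕ m ⊕ k ⊕ s(q ⊕ k, s(q, m, q), q ⊕ k) ⊕ q ⊕ q ⊕ k
  Canonicalize subterm:  s(q ⊕ k, s(q, m, q), q ⊕ k)  →  s(k ⊕ q, s(q, m, q), k ⊕ q)
  Sort:  k ⊕ k ⊕ m ⊕ m ⊕ q ⊕ q ⊕ s(k ⊕ q, s(q, m, q), k ⊕ q)
  Rebuild:  t(k ⊕ k ⊕ m ⊕ m ⊕ q ⊕ q ⊕ s(k ⊕ q, s(q, m, q), k ⊕ q))

Answer: no — t(k ⊕ k ⊕ m ⊕ m ⊕ q ⊕ q ⊕ s(k ⊕ q, k ⊕ q, s(q, m, q))) vs t(k ⊕ k ⊕ m ⊕ m ⊕ q ⊕ q ⊕ s(k ⊕ q, s(q, m, q), k ⊕ q))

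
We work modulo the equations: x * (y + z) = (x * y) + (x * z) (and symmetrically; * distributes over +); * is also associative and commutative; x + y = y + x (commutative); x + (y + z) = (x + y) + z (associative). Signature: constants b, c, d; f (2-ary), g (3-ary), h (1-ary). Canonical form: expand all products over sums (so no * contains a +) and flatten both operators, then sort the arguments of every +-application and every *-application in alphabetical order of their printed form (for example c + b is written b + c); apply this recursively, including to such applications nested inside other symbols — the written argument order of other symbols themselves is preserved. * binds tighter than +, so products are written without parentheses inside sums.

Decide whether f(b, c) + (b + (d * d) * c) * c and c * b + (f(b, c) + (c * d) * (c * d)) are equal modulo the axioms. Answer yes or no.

Answer: yes — both canonical forms are b * c + c * c * d * d + f(b, c)

Derivation:
Left:  f(b, c) + (b + (d * d) * c) * c
  Expand products over sums:  f(b, c) + b * c + c * c * d * d
  Sort:  b * c + c * c * d * d + f(b, c)
Right:  c * b + (f(b, c) + (c * d) * (c * d))
  Un-nest:  b * c + f(b, c) + c * c * d * d
  Sort:  b * c + c * c * d * d + f(b, c)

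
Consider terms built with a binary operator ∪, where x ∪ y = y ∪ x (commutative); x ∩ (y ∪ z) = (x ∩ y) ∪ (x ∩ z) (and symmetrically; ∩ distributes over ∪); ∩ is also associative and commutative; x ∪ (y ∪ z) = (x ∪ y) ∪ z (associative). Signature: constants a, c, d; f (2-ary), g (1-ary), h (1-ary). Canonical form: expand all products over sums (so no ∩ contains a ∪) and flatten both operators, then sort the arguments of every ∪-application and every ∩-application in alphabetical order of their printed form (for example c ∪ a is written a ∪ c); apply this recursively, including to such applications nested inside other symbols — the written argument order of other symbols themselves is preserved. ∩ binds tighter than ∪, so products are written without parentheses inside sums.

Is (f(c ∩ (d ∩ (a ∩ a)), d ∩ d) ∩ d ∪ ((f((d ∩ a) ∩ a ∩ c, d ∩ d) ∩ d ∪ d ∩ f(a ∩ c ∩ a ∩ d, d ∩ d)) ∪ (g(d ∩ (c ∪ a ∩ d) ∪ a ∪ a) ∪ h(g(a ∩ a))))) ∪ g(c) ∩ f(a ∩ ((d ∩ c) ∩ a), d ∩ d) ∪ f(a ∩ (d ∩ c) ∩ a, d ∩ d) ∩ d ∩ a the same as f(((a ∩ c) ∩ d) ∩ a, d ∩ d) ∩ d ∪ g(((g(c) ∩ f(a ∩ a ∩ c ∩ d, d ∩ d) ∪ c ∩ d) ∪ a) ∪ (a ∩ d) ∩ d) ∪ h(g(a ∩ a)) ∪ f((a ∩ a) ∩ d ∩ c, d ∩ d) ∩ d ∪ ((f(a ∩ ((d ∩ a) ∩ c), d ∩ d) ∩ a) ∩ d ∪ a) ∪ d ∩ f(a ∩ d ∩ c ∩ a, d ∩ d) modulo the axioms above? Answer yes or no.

Left:  (f(c ∩ (d ∩ (a ∩ a)), d ∩ d) ∩ d ∪ ((f((d ∩ a) ∩ a ∩ c, d ∩ d) ∩ d ∪ d ∩ f(a ∩ c ∩ a ∩ d, d ∩ d)) ∪ (g(d ∩ (c ∪ a ∩ d) ∪ a ∪ a) ∪ h(g(a ∩ a))))) ∪ g(c) ∩ f(a ∩ ((d ∩ c) ∩ a), d ∩ d) ∪ f(a ∩ (d ∩ c) ∩ a, d ∩ d) ∩ d ∩ a
  Expand products over sums:  d ∩ f(a ∩ a ∩ c ∩ d, d ∩ d) ∪ d ∩ f(a ∩ a ∩ c ∩ d, d ∩ d) ∪ d ∩ f(a ∩ a ∩ c ∩ d, d ∩ d) ∪ g(a ∪ a ∪ a ∩ d ∩ d ∪ c ∩ d) ∪ h(g(a ∩ a)) ∪ f(a ∩ a ∩ c ∩ d, d ∩ d) ∩ g(c) ∪ a ∩ d ∩ f(a ∩ a ∩ c ∩ d, d ∩ d)
  Sort arguments:  a ∩ d ∩ f(a ∩ a ∩ c ∩ d, d ∩ d) ∪ d ∩ f(a ∩ a ∩ c ∩ d, d ∩ d) ∪ d ∩ f(a ∩ a ∩ c ∩ d, d ∩ d) ∪ d ∩ f(a ∩ a ∩ c ∩ d, d ∩ d) ∪ f(a ∩ a ∩ c ∩ d, d ∩ d) ∩ g(c) ∪ g(a ∪ a ∪ a ∩ d ∩ d ∪ c ∩ d) ∪ h(g(a ∩ a))
Right:  f(((a ∩ c) ∩ d) ∩ a, d ∩ d) ∩ d ∪ g(((g(c) ∩ f(a ∩ a ∩ c ∩ d, d ∩ d) ∪ c ∩ d) ∪ a) ∪ (a ∩ d) ∩ d) ∪ h(g(a ∩ a)) ∪ f((a ∩ a) ∩ d ∩ c, d ∩ d) ∩ d ∪ ((f(a ∩ ((d ∩ a) ∩ c), d ∩ d) ∩ a) ∩ d ∪ a) ∪ d ∩ f(a ∩ d ∩ c ∩ a, d ∩ d)
  Flatten:  d ∩ f(a ∩ a ∩ c ∩ d, d ∩ d) ∪ g(a ∪ a ∩ d ∩ d ∪ c ∩ d ∪ f(a ∩ a ∩ c ∩ d, d ∩ d) ∩ g(c)) ∪ h(g(a ∩ a)) ∪ d ∩ f(a ∩ a ∩ c ∩ d, d ∩ d) ∪ a ∩ d ∩ f(a ∩ a ∩ c ∩ d, d ∩ d) ∪ a ∪ d ∩ f(a ∩ a ∩ c ∩ d, d ∩ d)
  Sort arguments:  a ∪ a ∩ d ∩ f(a ∩ a ∩ c ∩ d, d ∩ d) ∪ d ∩ f(a ∩ a ∩ c ∩ d, d ∩ d) ∪ d ∩ f(a ∩ a ∩ c ∩ d, d ∩ d) ∪ d ∩ f(a ∩ a ∩ c ∩ d, d ∩ d) ∪ g(a ∪ a ∩ d ∩ d ∪ c ∩ d ∪ f(a ∩ a ∩ c ∩ d, d ∩ d) ∩ g(c)) ∪ h(g(a ∩ a))

Answer: no — a ∩ d ∩ f(a ∩ a ∩ c ∩ d, d ∩ d) ∪ d ∩ f(a ∩ a ∩ c ∩ d, d ∩ d) ∪ d ∩ f(a ∩ a ∩ c ∩ d, d ∩ d) ∪ d ∩ f(a ∩ a ∩ c ∩ d, d ∩ d) ∪ f(a ∩ a ∩ c ∩ d, d ∩ d) ∩ g(c) ∪ g(a ∪ a ∪ a ∩ d ∩ d ∪ c ∩ d) ∪ h(g(a ∩ a)) vs a ∪ a ∩ d ∩ f(a ∩ a ∩ c ∩ d, d ∩ d) ∪ d ∩ f(a ∩ a ∩ c ∩ d, d ∩ d) ∪ d ∩ f(a ∩ a ∩ c ∩ d, d ∩ d) ∪ d ∩ f(a ∩ a ∩ c ∩ d, d ∩ d) ∪ g(a ∪ a ∩ d ∩ d ∪ c ∩ d ∪ f(a ∩ a ∩ c ∩ d, d ∩ d) ∩ g(c)) ∪ h(g(a ∩ a))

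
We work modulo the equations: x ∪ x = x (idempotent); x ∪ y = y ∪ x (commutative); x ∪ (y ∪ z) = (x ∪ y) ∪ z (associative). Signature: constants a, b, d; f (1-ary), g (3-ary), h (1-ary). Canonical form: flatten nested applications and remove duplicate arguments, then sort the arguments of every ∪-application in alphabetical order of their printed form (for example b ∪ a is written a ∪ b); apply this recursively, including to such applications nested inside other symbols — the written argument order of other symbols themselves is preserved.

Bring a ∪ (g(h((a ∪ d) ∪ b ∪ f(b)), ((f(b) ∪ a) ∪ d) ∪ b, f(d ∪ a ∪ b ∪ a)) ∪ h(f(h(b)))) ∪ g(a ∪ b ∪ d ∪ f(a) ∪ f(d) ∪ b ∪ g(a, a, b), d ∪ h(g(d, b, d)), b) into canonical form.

Flatten:  a ∪ g(h((a ∪ d) ∪ b ∪ f(b)), ((f(b) ∪ a) ∪ d) ∪ b, f(d ∪ a ∪ b ∪ a)) ∪ h(f(h(b))) ∪ g(a ∪ b ∪ d ∪ f(a) ∪ f(d) ∪ b ∪ g(a, a, b), d ∪ h(g(d, b, d)), b)
Simplify inside:  g(h((a ∪ d) ∪ b ∪ f(b)), ((f(b) ∪ a) ∪ d) ∪ b, f(d ∪ a ∪ b ∪ a))  →  g(h(a ∪ b ∪ d ∪ f(b)), a ∪ b ∪ d ∪ f(b), f(a ∪ b ∪ d))
Simplify inside:  g(a ∪ b ∪ d ∪ f(a) ∪ f(d) ∪ b ∪ g(a, a, b), d ∪ h(g(d, b, d)), b)  →  g(a ∪ b ∪ d ∪ f(a) ∪ f(d) ∪ g(a, a, b), d ∪ h(g(d, b, d)), b)
Order the arguments:  a ∪ g(a ∪ b ∪ d ∪ f(a) ∪ f(d) ∪ g(a, a, b), d ∪ h(g(d, b, d)), b) ∪ g(h(a ∪ b ∪ d ∪ f(b)), a ∪ b ∪ d ∪ f(b), f(a ∪ b ∪ d)) ∪ h(f(h(b)))

Answer: a ∪ g(a ∪ b ∪ d ∪ f(a) ∪ f(d) ∪ g(a, a, b), d ∪ h(g(d, b, d)), b) ∪ g(h(a ∪ b ∪ d ∪ f(b)), a ∪ b ∪ d ∪ f(b), f(a ∪ b ∪ d)) ∪ h(f(h(b)))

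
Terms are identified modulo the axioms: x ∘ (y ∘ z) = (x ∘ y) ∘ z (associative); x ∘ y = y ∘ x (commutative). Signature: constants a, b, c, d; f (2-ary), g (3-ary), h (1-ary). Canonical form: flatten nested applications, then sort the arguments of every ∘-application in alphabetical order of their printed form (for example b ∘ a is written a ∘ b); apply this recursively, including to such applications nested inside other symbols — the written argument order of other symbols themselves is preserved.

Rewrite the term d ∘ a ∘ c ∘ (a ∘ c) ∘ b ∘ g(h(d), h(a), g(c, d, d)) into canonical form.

Answer: a ∘ a ∘ b ∘ c ∘ c ∘ d ∘ g(h(d), h(a), g(c, d, d))

Derivation:
Un-nest:  d ∘ a ∘ c ∘ a ∘ c ∘ b ∘ g(h(d), h(a), g(c, d, d))
Order the arguments:  a ∘ a ∘ b ∘ c ∘ c ∘ d ∘ g(h(d), h(a), g(c, d, d))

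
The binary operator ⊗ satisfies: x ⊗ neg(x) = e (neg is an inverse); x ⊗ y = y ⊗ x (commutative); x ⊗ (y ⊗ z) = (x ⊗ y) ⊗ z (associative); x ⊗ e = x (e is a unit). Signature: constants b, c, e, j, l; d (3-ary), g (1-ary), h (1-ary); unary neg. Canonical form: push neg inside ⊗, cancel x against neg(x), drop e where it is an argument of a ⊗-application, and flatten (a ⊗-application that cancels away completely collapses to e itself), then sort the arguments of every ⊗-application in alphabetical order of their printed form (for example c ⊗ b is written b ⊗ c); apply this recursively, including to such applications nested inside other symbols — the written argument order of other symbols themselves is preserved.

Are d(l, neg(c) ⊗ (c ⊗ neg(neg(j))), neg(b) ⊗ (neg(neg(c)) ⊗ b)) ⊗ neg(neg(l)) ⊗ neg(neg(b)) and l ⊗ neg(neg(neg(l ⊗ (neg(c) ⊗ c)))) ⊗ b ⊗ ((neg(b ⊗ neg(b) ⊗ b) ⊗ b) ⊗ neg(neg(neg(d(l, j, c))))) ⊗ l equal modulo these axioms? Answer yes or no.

Left:  d(l, neg(c) ⊗ (c ⊗ neg(neg(j))), neg(b) ⊗ (neg(neg(c)) ⊗ b)) ⊗ neg(neg(l)) ⊗ neg(neg(b))
  Push neg inside:  distribute neg over ⊗ and collapse double neg
  Collect terms:  d(l, j, c) ⊗ l ⊗ b
  Sort arguments:  b ⊗ d(l, j, c) ⊗ l
Right:  l ⊗ neg(neg(neg(l ⊗ (neg(c) ⊗ c)))) ⊗ b ⊗ ((neg(b ⊗ neg(b) ⊗ b) ⊗ b) ⊗ neg(neg(neg(d(l, j, c))))) ⊗ l
  Push neg inside:  distribute neg over ⊗ and collapse double neg
  Inverses cancel:  c cancels
  Collect:  l ⊗ b ⊗ neg(d(l, j, c))
  Order the arguments:  b ⊗ l ⊗ neg(d(l, j, c))

Answer: no — b ⊗ d(l, j, c) ⊗ l vs b ⊗ l ⊗ neg(d(l, j, c))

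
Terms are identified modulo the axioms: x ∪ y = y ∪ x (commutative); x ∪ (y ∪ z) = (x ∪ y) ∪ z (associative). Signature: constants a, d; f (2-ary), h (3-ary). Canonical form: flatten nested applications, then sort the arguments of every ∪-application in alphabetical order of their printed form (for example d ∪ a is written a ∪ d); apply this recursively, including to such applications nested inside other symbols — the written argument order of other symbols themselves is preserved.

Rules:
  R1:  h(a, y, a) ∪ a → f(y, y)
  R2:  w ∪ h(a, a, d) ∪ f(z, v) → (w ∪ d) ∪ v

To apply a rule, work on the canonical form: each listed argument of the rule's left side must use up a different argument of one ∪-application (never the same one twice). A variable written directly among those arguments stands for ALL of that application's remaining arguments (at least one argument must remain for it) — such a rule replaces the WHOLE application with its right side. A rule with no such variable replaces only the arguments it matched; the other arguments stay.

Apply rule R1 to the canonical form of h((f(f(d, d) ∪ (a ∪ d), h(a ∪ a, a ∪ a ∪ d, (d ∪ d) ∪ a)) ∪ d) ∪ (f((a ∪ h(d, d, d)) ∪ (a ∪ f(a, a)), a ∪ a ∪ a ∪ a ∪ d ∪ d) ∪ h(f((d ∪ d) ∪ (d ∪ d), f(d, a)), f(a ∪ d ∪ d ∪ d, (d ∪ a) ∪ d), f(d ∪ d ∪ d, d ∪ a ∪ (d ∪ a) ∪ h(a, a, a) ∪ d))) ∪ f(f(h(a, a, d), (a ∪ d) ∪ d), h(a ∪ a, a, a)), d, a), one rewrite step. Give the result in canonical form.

Canonical form:  h(d ∪ f(a ∪ a ∪ f(a, a) ∪ h(d, d, d), a ∪ a ∪ a ∪ a ∪ d ∪ d) ∪ f(a ∪ d ∪ f(d, d), h(a ∪ a, a ∪ a ∪ d, a ∪ d ∪ d)) ∪ f(f(h(a, a, d), a ∪ d ∪ d), h(a ∪ a, a, a)) ∪ h(f(d ∪ d ∪ d ∪ d, f(d, a)), f(a ∪ d ∪ d ∪ d, a ∪ d ∪ d), f(d ∪ d ∪ d, a ∪ a ∪ d ∪ d ∪ d ∪ h(a, a, a))), d, a)
Match R1:  consume a, h(a, a, a);  y := a
New term:  h(d ∪ f(a ∪ a ∪ f(a, a) ∪ h(d, d, d), a ∪ a ∪ a ∪ a ∪ d ∪ d) ∪ f(a ∪ d ∪ f(d, d), h(a ∪ a, a ∪ a ∪ d, a ∪ d ∪ d)) ∪ f(f(h(a, a, d), a ∪ d ∪ d), h(a ∪ a, a, a)) ∪ h(f(d ∪ d ∪ d ∪ d, f(d, a)), f(a ∪ d ∪ d ∪ d, a ∪ d ∪ d), f(d ∪ d ∪ d, a ∪ d ∪ d ∪ d ∪ f(a, a))), d, a)

Answer: h(d ∪ f(a ∪ a ∪ f(a, a) ∪ h(d, d, d), a ∪ a ∪ a ∪ a ∪ d ∪ d) ∪ f(a ∪ d ∪ f(d, d), h(a ∪ a, a ∪ a ∪ d, a ∪ d ∪ d)) ∪ f(f(h(a, a, d), a ∪ d ∪ d), h(a ∪ a, a, a)) ∪ h(f(d ∪ d ∪ d ∪ d, f(d, a)), f(a ∪ d ∪ d ∪ d, a ∪ d ∪ d), f(d ∪ d ∪ d, a ∪ d ∪ d ∪ d ∪ f(a, a))), d, a)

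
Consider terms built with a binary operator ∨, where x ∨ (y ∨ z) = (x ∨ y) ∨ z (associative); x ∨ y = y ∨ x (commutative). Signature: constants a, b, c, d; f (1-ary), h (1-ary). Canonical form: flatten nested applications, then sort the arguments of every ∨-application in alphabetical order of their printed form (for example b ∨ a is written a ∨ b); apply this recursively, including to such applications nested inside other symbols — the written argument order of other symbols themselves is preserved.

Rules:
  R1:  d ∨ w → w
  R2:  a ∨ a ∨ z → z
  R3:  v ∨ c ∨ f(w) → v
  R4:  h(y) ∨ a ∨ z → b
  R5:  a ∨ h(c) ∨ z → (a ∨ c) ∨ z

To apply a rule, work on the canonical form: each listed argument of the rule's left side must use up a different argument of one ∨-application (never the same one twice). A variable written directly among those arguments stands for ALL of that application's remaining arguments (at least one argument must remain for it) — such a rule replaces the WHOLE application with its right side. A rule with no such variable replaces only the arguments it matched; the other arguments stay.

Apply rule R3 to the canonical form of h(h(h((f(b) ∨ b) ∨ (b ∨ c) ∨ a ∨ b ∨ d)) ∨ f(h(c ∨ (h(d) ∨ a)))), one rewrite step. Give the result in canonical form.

Canonical form:  h(f(h(a ∨ c ∨ h(d))) ∨ h(h(a ∨ b ∨ b ∨ b ∨ c ∨ d ∨ f(b))))
Match R3:  consume c, f(b);  v := a ∨ b ∨ b ∨ b ∨ d, w := b
The extension variable absorbs all remaining arguments, so the whole application is rewritten.
Giving:  h(f(h(a ∨ c ∨ h(d))) ∨ h(h(a ∨ b ∨ b ∨ b ∨ d)))

Answer: h(f(h(a ∨ c ∨ h(d))) ∨ h(h(a ∨ b ∨ b ∨ b ∨ d)))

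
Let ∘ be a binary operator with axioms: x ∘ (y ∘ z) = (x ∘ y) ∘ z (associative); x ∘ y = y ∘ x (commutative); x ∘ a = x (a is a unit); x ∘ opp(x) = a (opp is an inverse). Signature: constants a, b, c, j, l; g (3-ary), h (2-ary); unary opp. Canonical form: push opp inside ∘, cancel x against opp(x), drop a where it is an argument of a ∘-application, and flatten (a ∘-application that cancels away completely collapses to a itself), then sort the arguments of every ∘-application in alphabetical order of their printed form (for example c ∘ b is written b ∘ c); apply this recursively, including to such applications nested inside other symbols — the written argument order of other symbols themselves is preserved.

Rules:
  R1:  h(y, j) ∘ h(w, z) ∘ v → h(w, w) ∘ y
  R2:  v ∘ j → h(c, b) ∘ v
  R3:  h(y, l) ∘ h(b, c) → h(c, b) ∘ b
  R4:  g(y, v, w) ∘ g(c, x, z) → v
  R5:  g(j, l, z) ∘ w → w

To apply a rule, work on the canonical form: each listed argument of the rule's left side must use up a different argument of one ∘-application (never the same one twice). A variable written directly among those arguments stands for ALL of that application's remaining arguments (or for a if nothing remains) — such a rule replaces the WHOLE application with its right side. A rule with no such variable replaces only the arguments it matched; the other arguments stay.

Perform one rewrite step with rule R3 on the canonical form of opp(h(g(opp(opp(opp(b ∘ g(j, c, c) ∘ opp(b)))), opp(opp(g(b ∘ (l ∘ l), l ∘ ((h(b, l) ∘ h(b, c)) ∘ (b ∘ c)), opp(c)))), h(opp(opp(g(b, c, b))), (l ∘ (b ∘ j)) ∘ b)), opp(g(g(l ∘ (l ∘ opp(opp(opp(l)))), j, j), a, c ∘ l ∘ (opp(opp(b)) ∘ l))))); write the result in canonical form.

Answer: opp(h(g(opp(g(j, c, c)), g(b ∘ l ∘ l, b ∘ b ∘ c ∘ h(c, b) ∘ l, opp(c)), h(g(b, c, b), b ∘ b ∘ j ∘ l)), opp(g(g(l, j, j), a, b ∘ c ∘ l ∘ l))))

Derivation:
Canonical form:  opp(h(g(opp(g(j, c, c)), g(b ∘ l ∘ l, b ∘ c ∘ h(b, c) ∘ h(b, l) ∘ l, opp(c)), h(g(b, c, b), b ∘ b ∘ j ∘ l)), opp(g(g(l, j, j), a, b ∘ c ∘ l ∘ l))))
Match R3:  consume h(b, c), h(b, l);  y := b
New term:  opp(h(g(opp(g(j, c, c)), g(b ∘ l ∘ l, b ∘ b ∘ c ∘ h(c, b) ∘ l, opp(c)), h(g(b, c, b), b ∘ b ∘ j ∘ l)), opp(g(g(l, j, j), a, b ∘ c ∘ l ∘ l))))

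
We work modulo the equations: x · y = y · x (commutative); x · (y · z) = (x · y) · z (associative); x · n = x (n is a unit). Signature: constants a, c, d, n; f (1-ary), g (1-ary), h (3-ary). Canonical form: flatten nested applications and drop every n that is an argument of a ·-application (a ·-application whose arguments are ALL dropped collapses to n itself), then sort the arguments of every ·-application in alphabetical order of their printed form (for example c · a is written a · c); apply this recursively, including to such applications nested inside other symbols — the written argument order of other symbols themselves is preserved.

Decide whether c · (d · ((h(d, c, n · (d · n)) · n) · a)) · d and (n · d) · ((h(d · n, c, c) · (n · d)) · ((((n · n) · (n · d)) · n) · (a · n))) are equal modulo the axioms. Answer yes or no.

Answer: no — a · c · d · d · h(d, c, d) vs a · d · d · d · h(d, c, c)

Derivation:
Left:  c · (d · ((h(d, c, n · (d · n)) · n) · a)) · d
  Merge nested applications:  c · d · h(d, c, n · (d · n)) · n · a · d
  Simplify inside:  h(d, c, n · (d · n))  →  h(d, c, d)
  Unit:  drop n
  Sort:  a · c · d · d · h(d, c, d)
Right:  (n · d) · ((h(d · n, c, c) · (n · d)) · ((((n · n) · (n · d)) · n) · (a · n)))
  Un-nest:  n · d · h(d · n, c, c) · n · d · n · n · n · d · n · a · n
  Simplify inside:  h(d · n, c, c)  →  h(d, c, c)
  Units out:  drop n (×7)
  Sort arguments:  a · d · d · d · h(d, c, c)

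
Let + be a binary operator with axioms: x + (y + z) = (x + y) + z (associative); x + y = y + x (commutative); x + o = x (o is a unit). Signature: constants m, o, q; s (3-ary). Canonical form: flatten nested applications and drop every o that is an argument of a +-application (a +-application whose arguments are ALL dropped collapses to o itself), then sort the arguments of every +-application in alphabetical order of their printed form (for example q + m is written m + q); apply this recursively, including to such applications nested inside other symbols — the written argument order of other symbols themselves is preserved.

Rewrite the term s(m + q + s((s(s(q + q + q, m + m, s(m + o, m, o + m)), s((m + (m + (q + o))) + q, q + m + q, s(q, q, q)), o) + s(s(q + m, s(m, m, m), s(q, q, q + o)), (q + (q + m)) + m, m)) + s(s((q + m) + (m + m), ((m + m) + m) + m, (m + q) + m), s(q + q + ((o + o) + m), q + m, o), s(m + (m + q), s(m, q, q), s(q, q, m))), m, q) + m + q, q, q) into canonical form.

Focus inside:  m + q + s((s(s(q + q + q, m + m, s(m + o, m, o + m)), s((m + (m + (q + o))) + q, q + m + q, s(q, q, q)), o) + s(s(q + m, s(m, m, m), s(q, q, q + o)), (q + (q + m)) + m, m)) + s(s((q + m) + (m + m), ((m + m) + m) + m, (m + q) + m), s(q + q + ((o + o) + m), q + m, o), s(m + (m + q), s(m, q, q), s(q, q, m))), m, q) + m + q
Inside:  s((s(s(q + q + q, m + m, s(m + o, m, o + m)), s((m + (m + (q + o))) + q, q + m + q, s(q, q, q)), o) + s(s(q + m, s(m, m, m), s(q, q, q + o)), (q + (q + m)) + m, m)) + s(s((q + m) + (m + m), ((m + m) + m) + m, (m + q) + m), s(q + q + ((o + o) + m), q + m, o), s(m + (m + q), s(m, q, q), s(q, q, m))), m, q)  →  s(s(s(m + m + m + q, m + m + m + m, m + m + q), s(m + q + q, m + q, o), s(m + m + q, s(m, q, q), s(q, q, m))) + s(s(m + q, s(m, m, m), s(q, q, q)), m + m + q + q, m) + s(s(q + q + q, m + m, s(m, m, m)), s(m + m + q + q, m + q + q, s(q, q, q)), o), m, q)
Sort:  m + m + q + q + s(s(s(m + m + m + q, m + m + m + m, m + m + q), s(m + q + q, m + q, o), s(m + m + q, s(m, q, q), s(q, q, m))) + s(s(m + q, s(m, m, m), s(q, q, q)), m + m + q + q, m) + s(s(q + q + q, m + m, s(m, m, m)), s(m + m + q + q, m + q + q, s(q, q, q)), o), m, q)
Put back:  s(m + m + q + q + s(s(s(m + m + m + q, m + m + m + m, m + m + q), s(m + q + q, m + q, o), s(m + m + q, s(m, q, q), s(q, q, m))) + s(s(m + q, s(m, m, m), s(q, q, q)), m + m + q + q, m) + s(s(q + q + q, m + m, s(m, m, m)), s(m + m + q + q, m + q + q, s(q, q, q)), o), m, q), q, q)

Answer: s(m + m + q + q + s(s(s(m + m + m + q, m + m + m + m, m + m + q), s(m + q + q, m + q, o), s(m + m + q, s(m, q, q), s(q, q, m))) + s(s(m + q, s(m, m, m), s(q, q, q)), m + m + q + q, m) + s(s(q + q + q, m + m, s(m, m, m)), s(m + m + q + q, m + q + q, s(q, q, q)), o), m, q), q, q)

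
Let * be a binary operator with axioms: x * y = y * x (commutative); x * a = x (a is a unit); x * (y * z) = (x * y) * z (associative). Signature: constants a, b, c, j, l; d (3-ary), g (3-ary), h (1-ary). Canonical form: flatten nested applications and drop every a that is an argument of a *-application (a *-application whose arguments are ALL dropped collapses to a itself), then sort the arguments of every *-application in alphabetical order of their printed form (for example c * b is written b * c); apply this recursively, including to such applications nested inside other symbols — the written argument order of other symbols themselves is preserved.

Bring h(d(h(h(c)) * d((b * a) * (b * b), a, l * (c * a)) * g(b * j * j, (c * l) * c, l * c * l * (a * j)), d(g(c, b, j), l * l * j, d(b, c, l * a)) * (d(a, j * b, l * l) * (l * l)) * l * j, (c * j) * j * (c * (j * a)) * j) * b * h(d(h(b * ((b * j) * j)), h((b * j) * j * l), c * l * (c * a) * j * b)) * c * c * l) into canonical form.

Answer: h(b * c * c * d(d(b * b * b, a, c * l) * g(b * j * j, c * c * l, c * j * l * l) * h(h(c)), d(a, b * j, l * l) * d(g(c, b, j), j * l * l, d(b, c, l)) * j * l * l * l, c * c * j * j * j * j) * h(d(h(b * b * j * j), h(b * j * j * l), b * c * c * j * l)) * l)

Derivation:
Descend into:  d(h(h(c)) * d((b * a) * (b * b), a, l * (c * a)) * g(b * j * j, (c * l) * c, l * c * l * (a * j)), d(g(c, b, j), l * l * j, d(b, c, l * a)) * (d(a, j * b, l * l) * (l * l)) * l * j, (c * j) * j * (c * (j * a)) * j) * b * h(d(h(b * ((b * j) * j)), h((b * j) * j * l), c * l * (c * a) * j * b)) * c * c * l
Simplify inside:  d(h(h(c)) * d((b * a) * (b * b), a, l * (c * a)) * g(b * j * j, (c * l) * c, l * c * l * (a * j)), d(g(c, b, j), l * l * j, d(b, c, l * a)) * (d(a, j * b, l * l) * (l * l)) * l * j, (c * j) * j * (c * (j * a)) * j)  →  d(d(b * b * b, a, c * l) * g(b * j * j, c * c * l, c * j * l * l) * h(h(c)), d(a, b * j, l * l) * d(g(c, b, j), j * l * l, d(b, c, l)) * j * l * l * l, c * c * j * j * j * j)
Canonicalize subterm:  h(d(h(b * ((b * j) * j)), h((b * j) * j * l), c * l * (c * a) * j * b))  →  h(d(h(b * b * j * j), h(b * j * j * l), b * c * c * j * l))
Sort arguments:  b * c * c * d(d(b * b * b, a, c * l) * g(b * j * j, c * c * l, c * j * l * l) * h(h(c)), d(a, b * j, l * l) * d(g(c, b, j), j * l * l, d(b, c, l)) * j * l * l * l, c * c * j * j * j * j) * h(d(h(b * b * j * j), h(b * j * j * l), b * c * c * j * l)) * l
Reassemble:  h(b * c * c * d(d(b * b * b, a, c * l) * g(b * j * j, c * c * l, c * j * l * l) * h(h(c)), d(a, b * j, l * l) * d(g(c, b, j), j * l * l, d(b, c, l)) * j * l * l * l, c * c * j * j * j * j) * h(d(h(b * b * j * j), h(b * j * j * l), b * c * c * j * l)) * l)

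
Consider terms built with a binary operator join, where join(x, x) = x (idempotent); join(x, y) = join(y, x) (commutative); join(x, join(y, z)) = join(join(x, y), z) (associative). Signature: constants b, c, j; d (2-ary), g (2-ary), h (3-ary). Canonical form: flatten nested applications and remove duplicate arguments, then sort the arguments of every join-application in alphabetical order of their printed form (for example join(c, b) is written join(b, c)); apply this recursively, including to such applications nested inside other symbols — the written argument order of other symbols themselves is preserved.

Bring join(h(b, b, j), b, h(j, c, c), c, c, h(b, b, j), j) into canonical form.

Idempotence:  drop duplicate c, h(b, b, j)
Order the arguments:  join(b, c, h(b, b, j), h(j, c, c), j)

Answer: join(b, c, h(b, b, j), h(j, c, c), j)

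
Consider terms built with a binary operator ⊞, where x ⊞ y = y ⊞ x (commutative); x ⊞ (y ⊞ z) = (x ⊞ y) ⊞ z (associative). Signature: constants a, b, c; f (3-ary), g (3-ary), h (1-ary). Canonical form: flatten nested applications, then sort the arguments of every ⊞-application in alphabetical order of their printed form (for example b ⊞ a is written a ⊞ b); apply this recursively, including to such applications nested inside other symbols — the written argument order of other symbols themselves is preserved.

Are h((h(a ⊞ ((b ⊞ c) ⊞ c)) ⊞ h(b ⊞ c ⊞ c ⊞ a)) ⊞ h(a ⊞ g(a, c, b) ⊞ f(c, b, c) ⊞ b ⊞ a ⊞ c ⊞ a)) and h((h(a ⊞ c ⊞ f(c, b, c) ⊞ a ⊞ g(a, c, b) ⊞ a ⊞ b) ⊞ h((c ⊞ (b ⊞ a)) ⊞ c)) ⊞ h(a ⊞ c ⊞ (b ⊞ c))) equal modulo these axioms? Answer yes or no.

Answer: yes — both canonical forms are h(h(a ⊞ a ⊞ a ⊞ b ⊞ c ⊞ f(c, b, c) ⊞ g(a, c, b)) ⊞ h(a ⊞ b ⊞ c ⊞ c) ⊞ h(a ⊞ b ⊞ c ⊞ c))

Derivation:
Left:  h((h(a ⊞ ((b ⊞ c) ⊞ c)) ⊞ h(b ⊞ c ⊞ c ⊞ a)) ⊞ h(a ⊞ g(a, c, b) ⊞ f(c, b, c) ⊞ b ⊞ a ⊞ c ⊞ a))
  Focus inside:  (h(a ⊞ ((b ⊞ c) ⊞ c)) ⊞ h(b ⊞ c ⊞ c ⊞ a)) ⊞ h(a ⊞ g(a, c, b) ⊞ f(c, b, c) ⊞ b ⊞ a ⊞ c ⊞ a)
  Merge nested applications:  h(a ⊞ ((b ⊞ c) ⊞ c)) ⊞ h(b ⊞ c ⊞ c ⊞ a) ⊞ h(a ⊞ g(a, c, b) ⊞ f(c, b, c) ⊞ b ⊞ a ⊞ c ⊞ a)
  Inside:  h(a ⊞ ((b ⊞ c) ⊞ c))  →  h(a ⊞ b ⊞ c ⊞ c)
  Canonicalize subterm:  h(b ⊞ c ⊞ c ⊞ a)  →  h(a ⊞ b ⊞ c ⊞ c)
  Canonicalize subterm:  h(a ⊞ g(a, c, b) ⊞ f(c, b, c) ⊞ b ⊞ a ⊞ c ⊞ a)  →  h(a ⊞ a ⊞ a ⊞ b ⊞ c ⊞ f(c, b, c) ⊞ g(a, c, b))
  Sort:  h(a ⊞ a ⊞ a ⊞ b ⊞ c ⊞ f(c, b, c) ⊞ g(a, c, b)) ⊞ h(a ⊞ b ⊞ c ⊞ c) ⊞ h(a ⊞ b ⊞ c ⊞ c)
  Put back:  h(h(a ⊞ a ⊞ a ⊞ b ⊞ c ⊞ f(c, b, c) ⊞ g(a, c, b)) ⊞ h(a ⊞ b ⊞ c ⊞ c) ⊞ h(a ⊞ b ⊞ c ⊞ c))
Right:  h((h(a ⊞ c ⊞ f(c, b, c) ⊞ a ⊞ g(a, c, b) ⊞ a ⊞ b) ⊞ h((c ⊞ (b ⊞ a)) ⊞ c)) ⊞ h(a ⊞ c ⊞ (b ⊞ c)))
  Focus inside:  (h(a ⊞ c ⊞ f(c, b, c) ⊞ a ⊞ g(a, c, b) ⊞ a ⊞ b) ⊞ h((c ⊞ (b ⊞ a)) ⊞ c)) ⊞ h(a ⊞ c ⊞ (b ⊞ c))
  Un-nest:  h(a ⊞ c ⊞ f(c, b, c) ⊞ a ⊞ g(a, c, b) ⊞ a ⊞ b) ⊞ h((c ⊞ (b ⊞ a)) ⊞ c) ⊞ h(a ⊞ c ⊞ (b ⊞ c))
  Simplify inside:  h(a ⊞ c ⊞ f(c, b, c) ⊞ a ⊞ g(a, c, b) ⊞ a ⊞ b)  →  h(a ⊞ a ⊞ a ⊞ b ⊞ c ⊞ f(c, b, c) ⊞ g(a, c, b))
  Inside:  h((c ⊞ (b ⊞ a)) ⊞ c)  →  h(a ⊞ b ⊞ c ⊞ c)
  Inside:  h(a ⊞ c ⊞ (b ⊞ c))  →  h(a ⊞ b ⊞ c ⊞ c)
  Sort:  h(a ⊞ a ⊞ a ⊞ b ⊞ c ⊞ f(c, b, c) ⊞ g(a, c, b)) ⊞ h(a ⊞ b ⊞ c ⊞ c) ⊞ h(a ⊞ b ⊞ c ⊞ c)
  Rebuild:  h(h(a ⊞ a ⊞ a ⊞ b ⊞ c ⊞ f(c, b, c) ⊞ g(a, c, b)) ⊞ h(a ⊞ b ⊞ c ⊞ c) ⊞ h(a ⊞ b ⊞ c ⊞ c))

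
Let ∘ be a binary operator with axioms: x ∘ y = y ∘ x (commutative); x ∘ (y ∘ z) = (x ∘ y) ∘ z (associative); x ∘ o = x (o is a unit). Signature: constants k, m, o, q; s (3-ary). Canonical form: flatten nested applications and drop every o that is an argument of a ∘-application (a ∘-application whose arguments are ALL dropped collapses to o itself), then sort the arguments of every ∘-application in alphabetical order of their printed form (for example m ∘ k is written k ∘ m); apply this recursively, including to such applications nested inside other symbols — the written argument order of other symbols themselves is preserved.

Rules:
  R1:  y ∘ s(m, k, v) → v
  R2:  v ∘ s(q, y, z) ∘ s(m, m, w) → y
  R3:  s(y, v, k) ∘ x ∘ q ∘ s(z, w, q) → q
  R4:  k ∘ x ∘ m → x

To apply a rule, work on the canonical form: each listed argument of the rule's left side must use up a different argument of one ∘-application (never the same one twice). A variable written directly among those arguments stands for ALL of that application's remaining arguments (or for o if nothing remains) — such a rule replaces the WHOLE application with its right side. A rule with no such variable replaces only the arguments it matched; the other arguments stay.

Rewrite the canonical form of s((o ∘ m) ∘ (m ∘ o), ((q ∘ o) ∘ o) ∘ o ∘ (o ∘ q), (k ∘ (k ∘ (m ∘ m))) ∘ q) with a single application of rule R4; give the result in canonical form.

Canonical form:  s(m ∘ m, q ∘ q, k ∘ k ∘ m ∘ m ∘ q)
Apply R4:  consuming k, m;  x := k ∘ m ∘ q
Every leftover argument binds to the variable; the entire application is replaced.
New term:  s(m ∘ m, q ∘ q, k ∘ m ∘ q)

Answer: s(m ∘ m, q ∘ q, k ∘ m ∘ q)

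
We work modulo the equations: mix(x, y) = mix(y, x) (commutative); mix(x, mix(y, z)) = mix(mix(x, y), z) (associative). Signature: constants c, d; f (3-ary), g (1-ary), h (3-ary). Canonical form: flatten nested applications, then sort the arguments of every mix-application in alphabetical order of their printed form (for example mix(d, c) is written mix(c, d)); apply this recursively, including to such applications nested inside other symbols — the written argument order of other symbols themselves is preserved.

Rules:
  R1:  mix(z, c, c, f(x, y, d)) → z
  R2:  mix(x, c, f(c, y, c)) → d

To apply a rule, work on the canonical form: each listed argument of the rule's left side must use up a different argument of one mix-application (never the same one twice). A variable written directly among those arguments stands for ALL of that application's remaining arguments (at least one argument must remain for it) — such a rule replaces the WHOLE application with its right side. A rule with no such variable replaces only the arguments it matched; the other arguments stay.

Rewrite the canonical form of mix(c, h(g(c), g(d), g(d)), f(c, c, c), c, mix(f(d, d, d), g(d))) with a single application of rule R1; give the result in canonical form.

Answer: mix(f(c, c, c), g(d), h(g(c), g(d), g(d)))

Derivation:
Canonical form:  mix(c, c, f(c, c, c), f(d, d, d), g(d), h(g(c), g(d), g(d)))
Apply R1:  consuming c, c, f(d, d, d);  x := d, y := d, z := mix(f(c, c, c), g(d), h(g(c), g(d), g(d)))
Every leftover argument binds to the variable; the entire application is replaced.
Result:  mix(f(c, c, c), g(d), h(g(c), g(d), g(d)))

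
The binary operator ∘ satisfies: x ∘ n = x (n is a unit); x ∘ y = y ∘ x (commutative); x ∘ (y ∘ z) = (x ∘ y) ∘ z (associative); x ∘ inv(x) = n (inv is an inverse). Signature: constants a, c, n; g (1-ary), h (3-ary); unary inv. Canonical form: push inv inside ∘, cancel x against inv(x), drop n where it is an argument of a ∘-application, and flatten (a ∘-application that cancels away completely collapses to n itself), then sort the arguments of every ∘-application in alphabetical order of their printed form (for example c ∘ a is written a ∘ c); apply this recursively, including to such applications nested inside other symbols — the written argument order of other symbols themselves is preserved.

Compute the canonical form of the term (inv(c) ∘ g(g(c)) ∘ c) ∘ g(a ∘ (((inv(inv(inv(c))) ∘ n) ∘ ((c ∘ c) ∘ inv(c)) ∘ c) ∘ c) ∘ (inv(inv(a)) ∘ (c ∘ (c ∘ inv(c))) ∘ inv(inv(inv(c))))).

Push inv inside:  distribute inv over ∘ and collapse double inv
Cancel inverse pairs:  c cancels
Collect terms:  g(g(c)) ∘ g(a ∘ a ∘ c ∘ c)
Sort arguments:  g(a ∘ a ∘ c ∘ c) ∘ g(g(c))

Answer: g(a ∘ a ∘ c ∘ c) ∘ g(g(c))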